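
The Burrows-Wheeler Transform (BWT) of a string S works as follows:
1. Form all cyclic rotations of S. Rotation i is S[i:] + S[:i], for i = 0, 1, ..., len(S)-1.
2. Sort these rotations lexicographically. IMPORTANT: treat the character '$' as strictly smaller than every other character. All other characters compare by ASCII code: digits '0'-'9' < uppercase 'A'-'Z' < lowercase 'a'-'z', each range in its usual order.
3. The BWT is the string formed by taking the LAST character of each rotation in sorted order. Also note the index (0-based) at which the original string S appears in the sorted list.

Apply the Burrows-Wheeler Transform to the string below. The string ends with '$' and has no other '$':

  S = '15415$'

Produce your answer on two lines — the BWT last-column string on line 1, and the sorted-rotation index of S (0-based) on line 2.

All 6 rotations (rotation i = S[i:]+S[:i]):
  rot[0] = 15415$
  rot[1] = 5415$1
  rot[2] = 415$15
  rot[3] = 15$154
  rot[4] = 5$1541
  rot[5] = $15415
Sorted (with $ < everything):
  sorted[0] = $15415  (last char: '5')
  sorted[1] = 15$154  (last char: '4')
  sorted[2] = 15415$  (last char: '$')
  sorted[3] = 415$15  (last char: '5')
  sorted[4] = 5$1541  (last char: '1')
  sorted[5] = 5415$1  (last char: '1')
Last column: 54$511
Original string S is at sorted index 2

Answer: 54$511
2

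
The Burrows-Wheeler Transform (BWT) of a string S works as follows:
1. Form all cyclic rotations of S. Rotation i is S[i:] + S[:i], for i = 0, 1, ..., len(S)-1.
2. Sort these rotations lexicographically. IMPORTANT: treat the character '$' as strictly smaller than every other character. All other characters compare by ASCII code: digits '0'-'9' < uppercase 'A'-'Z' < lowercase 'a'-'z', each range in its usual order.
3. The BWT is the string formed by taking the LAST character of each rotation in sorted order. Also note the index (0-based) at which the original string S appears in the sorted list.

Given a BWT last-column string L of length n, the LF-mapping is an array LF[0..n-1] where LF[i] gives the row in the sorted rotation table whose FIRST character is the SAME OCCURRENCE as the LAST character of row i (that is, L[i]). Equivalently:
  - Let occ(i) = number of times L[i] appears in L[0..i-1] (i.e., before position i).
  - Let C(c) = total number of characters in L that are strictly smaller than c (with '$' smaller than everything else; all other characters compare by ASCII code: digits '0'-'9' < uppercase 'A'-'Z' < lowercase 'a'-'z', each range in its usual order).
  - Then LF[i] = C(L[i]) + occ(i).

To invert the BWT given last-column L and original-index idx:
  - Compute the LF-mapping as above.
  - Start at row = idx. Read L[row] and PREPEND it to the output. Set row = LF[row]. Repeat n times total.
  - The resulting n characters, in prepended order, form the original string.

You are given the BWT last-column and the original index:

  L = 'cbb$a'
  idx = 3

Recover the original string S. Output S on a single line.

Answer: bbac$

Derivation:
LF mapping: 4 2 3 0 1
Walk LF starting at row 3, prepending L[row]:
  step 1: row=3, L[3]='$', prepend. Next row=LF[3]=0
  step 2: row=0, L[0]='c', prepend. Next row=LF[0]=4
  step 3: row=4, L[4]='a', prepend. Next row=LF[4]=1
  step 4: row=1, L[1]='b', prepend. Next row=LF[1]=2
  step 5: row=2, L[2]='b', prepend. Next row=LF[2]=3
Reversed output: bbac$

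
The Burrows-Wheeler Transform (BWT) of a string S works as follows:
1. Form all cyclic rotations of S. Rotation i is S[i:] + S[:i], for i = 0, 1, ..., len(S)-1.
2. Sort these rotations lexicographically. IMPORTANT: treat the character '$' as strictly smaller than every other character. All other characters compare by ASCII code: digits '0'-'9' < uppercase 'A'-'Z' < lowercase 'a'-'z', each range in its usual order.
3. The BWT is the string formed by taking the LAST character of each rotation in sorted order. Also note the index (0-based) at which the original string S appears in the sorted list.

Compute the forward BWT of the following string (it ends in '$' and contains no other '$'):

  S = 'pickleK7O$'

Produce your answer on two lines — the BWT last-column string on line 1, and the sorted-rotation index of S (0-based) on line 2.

Answer: OKe7ilpck$
9

Derivation:
All 10 rotations (rotation i = S[i:]+S[:i]):
  rot[0] = pickleK7O$
  rot[1] = ickleK7O$p
  rot[2] = ckleK7O$pi
  rot[3] = kleK7O$pic
  rot[4] = leK7O$pick
  rot[5] = eK7O$pickl
  rot[6] = K7O$pickle
  rot[7] = 7O$pickleK
  rot[8] = O$pickleK7
  rot[9] = $pickleK7O
Sorted (with $ < everything):
  sorted[0] = $pickleK7O  (last char: 'O')
  sorted[1] = 7O$pickleK  (last char: 'K')
  sorted[2] = K7O$pickle  (last char: 'e')
  sorted[3] = O$pickleK7  (last char: '7')
  sorted[4] = ckleK7O$pi  (last char: 'i')
  sorted[5] = eK7O$pickl  (last char: 'l')
  sorted[6] = ickleK7O$p  (last char: 'p')
  sorted[7] = kleK7O$pic  (last char: 'c')
  sorted[8] = leK7O$pick  (last char: 'k')
  sorted[9] = pickleK7O$  (last char: '$')
Last column: OKe7ilpck$
Original string S is at sorted index 9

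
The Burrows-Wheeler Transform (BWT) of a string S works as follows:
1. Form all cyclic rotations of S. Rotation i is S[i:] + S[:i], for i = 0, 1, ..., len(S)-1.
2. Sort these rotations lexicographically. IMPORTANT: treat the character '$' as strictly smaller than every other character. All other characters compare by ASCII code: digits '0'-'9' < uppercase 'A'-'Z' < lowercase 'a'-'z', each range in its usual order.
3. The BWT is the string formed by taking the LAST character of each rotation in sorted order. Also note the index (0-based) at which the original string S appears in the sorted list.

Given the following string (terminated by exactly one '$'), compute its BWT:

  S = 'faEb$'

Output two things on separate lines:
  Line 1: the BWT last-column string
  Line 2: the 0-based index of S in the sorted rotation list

Answer: bafE$
4

Derivation:
All 5 rotations (rotation i = S[i:]+S[:i]):
  rot[0] = faEb$
  rot[1] = aEb$f
  rot[2] = Eb$fa
  rot[3] = b$faE
  rot[4] = $faEb
Sorted (with $ < everything):
  sorted[0] = $faEb  (last char: 'b')
  sorted[1] = Eb$fa  (last char: 'a')
  sorted[2] = aEb$f  (last char: 'f')
  sorted[3] = b$faE  (last char: 'E')
  sorted[4] = faEb$  (last char: '$')
Last column: bafE$
Original string S is at sorted index 4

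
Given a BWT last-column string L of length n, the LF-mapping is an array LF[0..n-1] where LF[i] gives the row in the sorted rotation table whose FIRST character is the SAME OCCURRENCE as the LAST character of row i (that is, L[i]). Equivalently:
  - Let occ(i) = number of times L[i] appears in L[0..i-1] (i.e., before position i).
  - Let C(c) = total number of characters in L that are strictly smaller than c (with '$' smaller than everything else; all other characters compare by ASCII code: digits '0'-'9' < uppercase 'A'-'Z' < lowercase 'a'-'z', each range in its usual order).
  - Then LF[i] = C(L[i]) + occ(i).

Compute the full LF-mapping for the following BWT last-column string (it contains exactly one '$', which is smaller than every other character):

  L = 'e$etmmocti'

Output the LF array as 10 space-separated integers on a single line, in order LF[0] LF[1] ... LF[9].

Answer: 2 0 3 8 5 6 7 1 9 4

Derivation:
Char counts: '$':1, 'c':1, 'e':2, 'i':1, 'm':2, 'o':1, 't':2
C (first-col start): C('$')=0, C('c')=1, C('e')=2, C('i')=4, C('m')=5, C('o')=7, C('t')=8
L[0]='e': occ=0, LF[0]=C('e')+0=2+0=2
L[1]='$': occ=0, LF[1]=C('$')+0=0+0=0
L[2]='e': occ=1, LF[2]=C('e')+1=2+1=3
L[3]='t': occ=0, LF[3]=C('t')+0=8+0=8
L[4]='m': occ=0, LF[4]=C('m')+0=5+0=5
L[5]='m': occ=1, LF[5]=C('m')+1=5+1=6
L[6]='o': occ=0, LF[6]=C('o')+0=7+0=7
L[7]='c': occ=0, LF[7]=C('c')+0=1+0=1
L[8]='t': occ=1, LF[8]=C('t')+1=8+1=9
L[9]='i': occ=0, LF[9]=C('i')+0=4+0=4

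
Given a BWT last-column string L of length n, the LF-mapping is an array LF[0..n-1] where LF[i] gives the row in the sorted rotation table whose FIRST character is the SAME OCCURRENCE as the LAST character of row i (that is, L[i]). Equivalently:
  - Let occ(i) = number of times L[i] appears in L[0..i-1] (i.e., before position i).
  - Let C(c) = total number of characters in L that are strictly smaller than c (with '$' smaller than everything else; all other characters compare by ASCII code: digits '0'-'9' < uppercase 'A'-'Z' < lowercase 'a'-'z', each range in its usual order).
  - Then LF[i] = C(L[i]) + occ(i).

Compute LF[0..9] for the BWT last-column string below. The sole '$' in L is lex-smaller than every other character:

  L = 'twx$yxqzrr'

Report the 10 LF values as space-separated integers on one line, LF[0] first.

Char counts: '$':1, 'q':1, 'r':2, 't':1, 'w':1, 'x':2, 'y':1, 'z':1
C (first-col start): C('$')=0, C('q')=1, C('r')=2, C('t')=4, C('w')=5, C('x')=6, C('y')=8, C('z')=9
L[0]='t': occ=0, LF[0]=C('t')+0=4+0=4
L[1]='w': occ=0, LF[1]=C('w')+0=5+0=5
L[2]='x': occ=0, LF[2]=C('x')+0=6+0=6
L[3]='$': occ=0, LF[3]=C('$')+0=0+0=0
L[4]='y': occ=0, LF[4]=C('y')+0=8+0=8
L[5]='x': occ=1, LF[5]=C('x')+1=6+1=7
L[6]='q': occ=0, LF[6]=C('q')+0=1+0=1
L[7]='z': occ=0, LF[7]=C('z')+0=9+0=9
L[8]='r': occ=0, LF[8]=C('r')+0=2+0=2
L[9]='r': occ=1, LF[9]=C('r')+1=2+1=3

Answer: 4 5 6 0 8 7 1 9 2 3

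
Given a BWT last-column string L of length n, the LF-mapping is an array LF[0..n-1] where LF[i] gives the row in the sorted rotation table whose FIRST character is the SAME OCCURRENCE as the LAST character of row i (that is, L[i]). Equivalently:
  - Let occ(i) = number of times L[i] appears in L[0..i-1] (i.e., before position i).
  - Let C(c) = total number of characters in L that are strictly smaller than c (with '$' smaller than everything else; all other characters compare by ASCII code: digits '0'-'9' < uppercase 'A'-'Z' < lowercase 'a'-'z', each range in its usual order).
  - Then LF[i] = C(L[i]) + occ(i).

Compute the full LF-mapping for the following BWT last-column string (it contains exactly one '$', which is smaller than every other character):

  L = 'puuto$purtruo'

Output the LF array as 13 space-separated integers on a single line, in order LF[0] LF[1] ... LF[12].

Answer: 3 9 10 7 1 0 4 11 5 8 6 12 2

Derivation:
Char counts: '$':1, 'o':2, 'p':2, 'r':2, 't':2, 'u':4
C (first-col start): C('$')=0, C('o')=1, C('p')=3, C('r')=5, C('t')=7, C('u')=9
L[0]='p': occ=0, LF[0]=C('p')+0=3+0=3
L[1]='u': occ=0, LF[1]=C('u')+0=9+0=9
L[2]='u': occ=1, LF[2]=C('u')+1=9+1=10
L[3]='t': occ=0, LF[3]=C('t')+0=7+0=7
L[4]='o': occ=0, LF[4]=C('o')+0=1+0=1
L[5]='$': occ=0, LF[5]=C('$')+0=0+0=0
L[6]='p': occ=1, LF[6]=C('p')+1=3+1=4
L[7]='u': occ=2, LF[7]=C('u')+2=9+2=11
L[8]='r': occ=0, LF[8]=C('r')+0=5+0=5
L[9]='t': occ=1, LF[9]=C('t')+1=7+1=8
L[10]='r': occ=1, LF[10]=C('r')+1=5+1=6
L[11]='u': occ=3, LF[11]=C('u')+3=9+3=12
L[12]='o': occ=1, LF[12]=C('o')+1=1+1=2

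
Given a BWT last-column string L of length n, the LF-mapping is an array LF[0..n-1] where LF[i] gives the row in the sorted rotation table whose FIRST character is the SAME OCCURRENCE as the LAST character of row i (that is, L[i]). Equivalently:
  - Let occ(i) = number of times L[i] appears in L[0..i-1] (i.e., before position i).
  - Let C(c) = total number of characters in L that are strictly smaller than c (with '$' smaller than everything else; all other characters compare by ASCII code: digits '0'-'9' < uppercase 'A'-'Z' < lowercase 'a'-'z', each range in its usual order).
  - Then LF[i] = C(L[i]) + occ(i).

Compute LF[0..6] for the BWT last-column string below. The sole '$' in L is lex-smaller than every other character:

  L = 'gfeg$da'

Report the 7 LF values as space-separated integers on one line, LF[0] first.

Answer: 5 4 3 6 0 2 1

Derivation:
Char counts: '$':1, 'a':1, 'd':1, 'e':1, 'f':1, 'g':2
C (first-col start): C('$')=0, C('a')=1, C('d')=2, C('e')=3, C('f')=4, C('g')=5
L[0]='g': occ=0, LF[0]=C('g')+0=5+0=5
L[1]='f': occ=0, LF[1]=C('f')+0=4+0=4
L[2]='e': occ=0, LF[2]=C('e')+0=3+0=3
L[3]='g': occ=1, LF[3]=C('g')+1=5+1=6
L[4]='$': occ=0, LF[4]=C('$')+0=0+0=0
L[5]='d': occ=0, LF[5]=C('d')+0=2+0=2
L[6]='a': occ=0, LF[6]=C('a')+0=1+0=1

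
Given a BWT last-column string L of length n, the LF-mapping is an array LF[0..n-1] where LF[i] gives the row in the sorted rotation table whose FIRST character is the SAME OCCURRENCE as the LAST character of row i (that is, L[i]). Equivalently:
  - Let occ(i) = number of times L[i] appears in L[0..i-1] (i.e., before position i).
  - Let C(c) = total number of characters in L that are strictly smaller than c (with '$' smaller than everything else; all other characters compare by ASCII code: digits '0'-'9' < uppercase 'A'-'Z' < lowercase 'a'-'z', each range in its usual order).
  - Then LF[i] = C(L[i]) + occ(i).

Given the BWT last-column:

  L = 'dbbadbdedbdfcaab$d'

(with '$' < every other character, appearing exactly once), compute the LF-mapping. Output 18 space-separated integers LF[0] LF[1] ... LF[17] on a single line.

Answer: 10 4 5 1 11 6 12 16 13 7 14 17 9 2 3 8 0 15

Derivation:
Char counts: '$':1, 'a':3, 'b':5, 'c':1, 'd':6, 'e':1, 'f':1
C (first-col start): C('$')=0, C('a')=1, C('b')=4, C('c')=9, C('d')=10, C('e')=16, C('f')=17
L[0]='d': occ=0, LF[0]=C('d')+0=10+0=10
L[1]='b': occ=0, LF[1]=C('b')+0=4+0=4
L[2]='b': occ=1, LF[2]=C('b')+1=4+1=5
L[3]='a': occ=0, LF[3]=C('a')+0=1+0=1
L[4]='d': occ=1, LF[4]=C('d')+1=10+1=11
L[5]='b': occ=2, LF[5]=C('b')+2=4+2=6
L[6]='d': occ=2, LF[6]=C('d')+2=10+2=12
L[7]='e': occ=0, LF[7]=C('e')+0=16+0=16
L[8]='d': occ=3, LF[8]=C('d')+3=10+3=13
L[9]='b': occ=3, LF[9]=C('b')+3=4+3=7
L[10]='d': occ=4, LF[10]=C('d')+4=10+4=14
L[11]='f': occ=0, LF[11]=C('f')+0=17+0=17
L[12]='c': occ=0, LF[12]=C('c')+0=9+0=9
L[13]='a': occ=1, LF[13]=C('a')+1=1+1=2
L[14]='a': occ=2, LF[14]=C('a')+2=1+2=3
L[15]='b': occ=4, LF[15]=C('b')+4=4+4=8
L[16]='$': occ=0, LF[16]=C('$')+0=0+0=0
L[17]='d': occ=5, LF[17]=C('d')+5=10+5=15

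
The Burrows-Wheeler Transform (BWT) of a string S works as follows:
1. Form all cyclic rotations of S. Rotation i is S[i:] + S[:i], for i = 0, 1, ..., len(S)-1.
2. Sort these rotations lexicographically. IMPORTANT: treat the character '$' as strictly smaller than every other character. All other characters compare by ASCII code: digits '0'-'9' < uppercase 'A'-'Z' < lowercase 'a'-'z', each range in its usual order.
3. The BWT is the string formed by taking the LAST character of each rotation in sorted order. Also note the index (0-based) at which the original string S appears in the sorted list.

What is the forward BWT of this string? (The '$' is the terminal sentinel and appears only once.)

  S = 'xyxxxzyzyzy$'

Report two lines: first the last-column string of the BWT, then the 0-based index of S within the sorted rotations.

Answer: yyx$xzxzzyyx
3

Derivation:
All 12 rotations (rotation i = S[i:]+S[:i]):
  rot[0] = xyxxxzyzyzy$
  rot[1] = yxxxzyzyzy$x
  rot[2] = xxxzyzyzy$xy
  rot[3] = xxzyzyzy$xyx
  rot[4] = xzyzyzy$xyxx
  rot[5] = zyzyzy$xyxxx
  rot[6] = yzyzy$xyxxxz
  rot[7] = zyzy$xyxxxzy
  rot[8] = yzy$xyxxxzyz
  rot[9] = zy$xyxxxzyzy
  rot[10] = y$xyxxxzyzyz
  rot[11] = $xyxxxzyzyzy
Sorted (with $ < everything):
  sorted[0] = $xyxxxzyzyzy  (last char: 'y')
  sorted[1] = xxxzyzyzy$xy  (last char: 'y')
  sorted[2] = xxzyzyzy$xyx  (last char: 'x')
  sorted[3] = xyxxxzyzyzy$  (last char: '$')
  sorted[4] = xzyzyzy$xyxx  (last char: 'x')
  sorted[5] = y$xyxxxzyzyz  (last char: 'z')
  sorted[6] = yxxxzyzyzy$x  (last char: 'x')
  sorted[7] = yzy$xyxxxzyz  (last char: 'z')
  sorted[8] = yzyzy$xyxxxz  (last char: 'z')
  sorted[9] = zy$xyxxxzyzy  (last char: 'y')
  sorted[10] = zyzy$xyxxxzy  (last char: 'y')
  sorted[11] = zyzyzy$xyxxx  (last char: 'x')
Last column: yyx$xzxzzyyx
Original string S is at sorted index 3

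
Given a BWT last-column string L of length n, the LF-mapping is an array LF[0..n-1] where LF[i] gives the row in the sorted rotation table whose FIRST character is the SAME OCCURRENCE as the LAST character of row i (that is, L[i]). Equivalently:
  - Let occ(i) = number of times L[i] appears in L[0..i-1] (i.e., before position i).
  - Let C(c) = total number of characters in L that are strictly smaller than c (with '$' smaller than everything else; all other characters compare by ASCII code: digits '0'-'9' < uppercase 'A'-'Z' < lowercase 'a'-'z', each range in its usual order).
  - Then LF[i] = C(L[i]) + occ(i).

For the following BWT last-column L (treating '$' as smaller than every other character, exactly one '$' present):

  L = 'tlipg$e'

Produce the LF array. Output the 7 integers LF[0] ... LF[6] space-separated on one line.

Answer: 6 4 3 5 2 0 1

Derivation:
Char counts: '$':1, 'e':1, 'g':1, 'i':1, 'l':1, 'p':1, 't':1
C (first-col start): C('$')=0, C('e')=1, C('g')=2, C('i')=3, C('l')=4, C('p')=5, C('t')=6
L[0]='t': occ=0, LF[0]=C('t')+0=6+0=6
L[1]='l': occ=0, LF[1]=C('l')+0=4+0=4
L[2]='i': occ=0, LF[2]=C('i')+0=3+0=3
L[3]='p': occ=0, LF[3]=C('p')+0=5+0=5
L[4]='g': occ=0, LF[4]=C('g')+0=2+0=2
L[5]='$': occ=0, LF[5]=C('$')+0=0+0=0
L[6]='e': occ=0, LF[6]=C('e')+0=1+0=1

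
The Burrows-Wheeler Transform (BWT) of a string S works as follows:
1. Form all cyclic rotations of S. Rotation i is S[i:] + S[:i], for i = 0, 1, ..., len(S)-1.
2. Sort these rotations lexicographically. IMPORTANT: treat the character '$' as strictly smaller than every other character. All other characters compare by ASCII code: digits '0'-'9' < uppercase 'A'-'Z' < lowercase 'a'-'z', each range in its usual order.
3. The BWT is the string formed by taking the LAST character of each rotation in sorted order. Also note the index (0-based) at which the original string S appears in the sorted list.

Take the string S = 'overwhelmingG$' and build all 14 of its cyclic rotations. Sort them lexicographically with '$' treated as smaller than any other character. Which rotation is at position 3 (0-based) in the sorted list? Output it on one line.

Answer: erwhelmingG$ov

Derivation:
All 14 rotations (rotation i = S[i:]+S[:i]):
  rot[0] = overwhelmingG$
  rot[1] = verwhelmingG$o
  rot[2] = erwhelmingG$ov
  rot[3] = rwhelmingG$ove
  rot[4] = whelmingG$over
  rot[5] = helmingG$overw
  rot[6] = elmingG$overwh
  rot[7] = lmingG$overwhe
  rot[8] = mingG$overwhel
  rot[9] = ingG$overwhelm
  rot[10] = ngG$overwhelmi
  rot[11] = gG$overwhelmin
  rot[12] = G$overwhelming
  rot[13] = $overwhelmingG
Sorted (with $ < everything):
  sorted[0] = $overwhelmingG
  sorted[1] = G$overwhelming
  sorted[2] = elmingG$overwh
  sorted[3] = erwhelmingG$ov
  sorted[4] = gG$overwhelmin
  sorted[5] = helmingG$overw
  sorted[6] = ingG$overwhelm
  sorted[7] = lmingG$overwhe
  sorted[8] = mingG$overwhel
  sorted[9] = ngG$overwhelmi
  sorted[10] = overwhelmingG$
  sorted[11] = rwhelmingG$ove
  sorted[12] = verwhelmingG$o
  sorted[13] = whelmingG$over
sorted[3] = erwhelmingG$ov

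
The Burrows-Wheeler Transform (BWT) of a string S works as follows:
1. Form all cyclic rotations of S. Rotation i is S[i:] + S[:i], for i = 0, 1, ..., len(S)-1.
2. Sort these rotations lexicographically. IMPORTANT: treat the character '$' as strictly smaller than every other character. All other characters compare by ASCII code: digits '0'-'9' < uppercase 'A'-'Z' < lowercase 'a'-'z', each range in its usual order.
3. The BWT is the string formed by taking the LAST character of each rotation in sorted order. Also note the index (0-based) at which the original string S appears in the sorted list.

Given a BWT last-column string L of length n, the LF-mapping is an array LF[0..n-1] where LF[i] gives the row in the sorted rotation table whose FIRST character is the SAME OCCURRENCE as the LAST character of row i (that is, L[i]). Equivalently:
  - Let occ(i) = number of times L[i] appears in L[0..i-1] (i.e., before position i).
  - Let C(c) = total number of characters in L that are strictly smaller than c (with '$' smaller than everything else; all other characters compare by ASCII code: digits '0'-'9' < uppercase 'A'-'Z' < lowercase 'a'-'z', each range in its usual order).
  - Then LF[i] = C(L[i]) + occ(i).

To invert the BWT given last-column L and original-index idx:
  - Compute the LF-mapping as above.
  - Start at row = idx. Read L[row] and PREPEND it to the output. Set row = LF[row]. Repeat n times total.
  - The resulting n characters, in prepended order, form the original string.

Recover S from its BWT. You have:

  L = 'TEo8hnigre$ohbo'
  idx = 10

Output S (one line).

LF mapping: 3 2 11 1 7 10 9 6 14 5 0 12 8 4 13
Walk LF starting at row 10, prepending L[row]:
  step 1: row=10, L[10]='$', prepend. Next row=LF[10]=0
  step 2: row=0, L[0]='T', prepend. Next row=LF[0]=3
  step 3: row=3, L[3]='8', prepend. Next row=LF[3]=1
  step 4: row=1, L[1]='E', prepend. Next row=LF[1]=2
  step 5: row=2, L[2]='o', prepend. Next row=LF[2]=11
  step 6: row=11, L[11]='o', prepend. Next row=LF[11]=12
  step 7: row=12, L[12]='h', prepend. Next row=LF[12]=8
  step 8: row=8, L[8]='r', prepend. Next row=LF[8]=14
  step 9: row=14, L[14]='o', prepend. Next row=LF[14]=13
  step 10: row=13, L[13]='b', prepend. Next row=LF[13]=4
  step 11: row=4, L[4]='h', prepend. Next row=LF[4]=7
  step 12: row=7, L[7]='g', prepend. Next row=LF[7]=6
  step 13: row=6, L[6]='i', prepend. Next row=LF[6]=9
  step 14: row=9, L[9]='e', prepend. Next row=LF[9]=5
  step 15: row=5, L[5]='n', prepend. Next row=LF[5]=10
Reversed output: neighborhooE8T$

Answer: neighborhooE8T$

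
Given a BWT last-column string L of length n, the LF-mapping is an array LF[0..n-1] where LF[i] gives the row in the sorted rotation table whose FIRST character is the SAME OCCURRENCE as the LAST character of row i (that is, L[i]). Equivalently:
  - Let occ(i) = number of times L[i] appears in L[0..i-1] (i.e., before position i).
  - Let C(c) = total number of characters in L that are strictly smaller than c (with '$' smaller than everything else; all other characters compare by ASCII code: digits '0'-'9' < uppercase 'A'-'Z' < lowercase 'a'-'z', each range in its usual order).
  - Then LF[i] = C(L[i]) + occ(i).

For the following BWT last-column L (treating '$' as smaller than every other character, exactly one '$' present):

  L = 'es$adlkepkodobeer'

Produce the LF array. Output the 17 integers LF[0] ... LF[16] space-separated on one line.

Answer: 5 16 0 1 3 11 9 6 14 10 12 4 13 2 7 8 15

Derivation:
Char counts: '$':1, 'a':1, 'b':1, 'd':2, 'e':4, 'k':2, 'l':1, 'o':2, 'p':1, 'r':1, 's':1
C (first-col start): C('$')=0, C('a')=1, C('b')=2, C('d')=3, C('e')=5, C('k')=9, C('l')=11, C('o')=12, C('p')=14, C('r')=15, C('s')=16
L[0]='e': occ=0, LF[0]=C('e')+0=5+0=5
L[1]='s': occ=0, LF[1]=C('s')+0=16+0=16
L[2]='$': occ=0, LF[2]=C('$')+0=0+0=0
L[3]='a': occ=0, LF[3]=C('a')+0=1+0=1
L[4]='d': occ=0, LF[4]=C('d')+0=3+0=3
L[5]='l': occ=0, LF[5]=C('l')+0=11+0=11
L[6]='k': occ=0, LF[6]=C('k')+0=9+0=9
L[7]='e': occ=1, LF[7]=C('e')+1=5+1=6
L[8]='p': occ=0, LF[8]=C('p')+0=14+0=14
L[9]='k': occ=1, LF[9]=C('k')+1=9+1=10
L[10]='o': occ=0, LF[10]=C('o')+0=12+0=12
L[11]='d': occ=1, LF[11]=C('d')+1=3+1=4
L[12]='o': occ=1, LF[12]=C('o')+1=12+1=13
L[13]='b': occ=0, LF[13]=C('b')+0=2+0=2
L[14]='e': occ=2, LF[14]=C('e')+2=5+2=7
L[15]='e': occ=3, LF[15]=C('e')+3=5+3=8
L[16]='r': occ=0, LF[16]=C('r')+0=15+0=15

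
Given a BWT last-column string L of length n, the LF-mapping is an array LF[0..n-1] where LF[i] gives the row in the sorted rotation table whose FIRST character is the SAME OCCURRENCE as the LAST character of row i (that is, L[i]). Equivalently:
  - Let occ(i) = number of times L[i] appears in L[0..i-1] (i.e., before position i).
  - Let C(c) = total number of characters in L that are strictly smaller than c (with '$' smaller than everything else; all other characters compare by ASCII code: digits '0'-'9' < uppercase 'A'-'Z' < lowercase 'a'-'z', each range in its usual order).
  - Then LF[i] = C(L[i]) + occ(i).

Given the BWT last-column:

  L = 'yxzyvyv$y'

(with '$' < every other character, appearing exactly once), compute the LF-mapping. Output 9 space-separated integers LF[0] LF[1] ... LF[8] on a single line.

Char counts: '$':1, 'v':2, 'x':1, 'y':4, 'z':1
C (first-col start): C('$')=0, C('v')=1, C('x')=3, C('y')=4, C('z')=8
L[0]='y': occ=0, LF[0]=C('y')+0=4+0=4
L[1]='x': occ=0, LF[1]=C('x')+0=3+0=3
L[2]='z': occ=0, LF[2]=C('z')+0=8+0=8
L[3]='y': occ=1, LF[3]=C('y')+1=4+1=5
L[4]='v': occ=0, LF[4]=C('v')+0=1+0=1
L[5]='y': occ=2, LF[5]=C('y')+2=4+2=6
L[6]='v': occ=1, LF[6]=C('v')+1=1+1=2
L[7]='$': occ=0, LF[7]=C('$')+0=0+0=0
L[8]='y': occ=3, LF[8]=C('y')+3=4+3=7

Answer: 4 3 8 5 1 6 2 0 7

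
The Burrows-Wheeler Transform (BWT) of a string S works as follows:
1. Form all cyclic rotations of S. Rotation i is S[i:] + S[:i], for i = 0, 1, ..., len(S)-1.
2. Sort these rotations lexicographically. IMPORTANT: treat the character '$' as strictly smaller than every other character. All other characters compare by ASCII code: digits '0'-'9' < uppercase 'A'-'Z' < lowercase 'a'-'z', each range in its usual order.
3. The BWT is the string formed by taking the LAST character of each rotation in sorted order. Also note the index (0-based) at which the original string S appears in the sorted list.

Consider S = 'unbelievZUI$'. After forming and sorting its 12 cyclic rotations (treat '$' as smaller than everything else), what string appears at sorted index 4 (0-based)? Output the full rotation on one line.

Answer: believZUI$un

Derivation:
All 12 rotations (rotation i = S[i:]+S[:i]):
  rot[0] = unbelievZUI$
  rot[1] = nbelievZUI$u
  rot[2] = believZUI$un
  rot[3] = elievZUI$unb
  rot[4] = lievZUI$unbe
  rot[5] = ievZUI$unbel
  rot[6] = evZUI$unbeli
  rot[7] = vZUI$unbelie
  rot[8] = ZUI$unbeliev
  rot[9] = UI$unbelievZ
  rot[10] = I$unbelievZU
  rot[11] = $unbelievZUI
Sorted (with $ < everything):
  sorted[0] = $unbelievZUI
  sorted[1] = I$unbelievZU
  sorted[2] = UI$unbelievZ
  sorted[3] = ZUI$unbeliev
  sorted[4] = believZUI$un
  sorted[5] = elievZUI$unb
  sorted[6] = evZUI$unbeli
  sorted[7] = ievZUI$unbel
  sorted[8] = lievZUI$unbe
  sorted[9] = nbelievZUI$u
  sorted[10] = unbelievZUI$
  sorted[11] = vZUI$unbelie
sorted[4] = believZUI$un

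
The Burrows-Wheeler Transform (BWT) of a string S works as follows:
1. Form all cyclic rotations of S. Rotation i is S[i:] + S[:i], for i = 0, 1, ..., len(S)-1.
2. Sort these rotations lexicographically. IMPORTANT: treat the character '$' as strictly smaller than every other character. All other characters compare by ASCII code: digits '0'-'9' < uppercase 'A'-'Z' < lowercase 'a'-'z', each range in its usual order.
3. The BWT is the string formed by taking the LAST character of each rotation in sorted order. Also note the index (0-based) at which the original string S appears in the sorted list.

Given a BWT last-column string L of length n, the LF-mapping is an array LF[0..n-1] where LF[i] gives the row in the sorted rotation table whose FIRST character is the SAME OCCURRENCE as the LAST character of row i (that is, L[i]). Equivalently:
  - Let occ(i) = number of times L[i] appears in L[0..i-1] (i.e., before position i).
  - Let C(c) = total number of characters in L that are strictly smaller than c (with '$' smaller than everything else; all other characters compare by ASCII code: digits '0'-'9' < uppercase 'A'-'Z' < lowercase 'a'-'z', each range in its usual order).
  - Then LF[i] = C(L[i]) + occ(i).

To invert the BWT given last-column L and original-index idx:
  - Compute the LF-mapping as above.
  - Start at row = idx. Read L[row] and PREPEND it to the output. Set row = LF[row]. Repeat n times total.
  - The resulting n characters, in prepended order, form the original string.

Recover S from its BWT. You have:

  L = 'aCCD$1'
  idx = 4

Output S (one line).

LF mapping: 5 2 3 4 0 1
Walk LF starting at row 4, prepending L[row]:
  step 1: row=4, L[4]='$', prepend. Next row=LF[4]=0
  step 2: row=0, L[0]='a', prepend. Next row=LF[0]=5
  step 3: row=5, L[5]='1', prepend. Next row=LF[5]=1
  step 4: row=1, L[1]='C', prepend. Next row=LF[1]=2
  step 5: row=2, L[2]='C', prepend. Next row=LF[2]=3
  step 6: row=3, L[3]='D', prepend. Next row=LF[3]=4
Reversed output: DCC1a$

Answer: DCC1a$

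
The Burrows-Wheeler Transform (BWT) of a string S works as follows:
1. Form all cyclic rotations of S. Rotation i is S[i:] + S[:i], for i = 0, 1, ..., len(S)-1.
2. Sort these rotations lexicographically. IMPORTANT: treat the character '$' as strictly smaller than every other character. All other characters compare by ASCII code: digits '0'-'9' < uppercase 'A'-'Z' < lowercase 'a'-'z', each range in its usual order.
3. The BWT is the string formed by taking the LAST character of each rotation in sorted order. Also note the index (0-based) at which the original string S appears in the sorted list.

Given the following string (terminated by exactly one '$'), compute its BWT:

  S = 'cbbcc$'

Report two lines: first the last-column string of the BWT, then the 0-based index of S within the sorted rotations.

All 6 rotations (rotation i = S[i:]+S[:i]):
  rot[0] = cbbcc$
  rot[1] = bbcc$c
  rot[2] = bcc$cb
  rot[3] = cc$cbb
  rot[4] = c$cbbc
  rot[5] = $cbbcc
Sorted (with $ < everything):
  sorted[0] = $cbbcc  (last char: 'c')
  sorted[1] = bbcc$c  (last char: 'c')
  sorted[2] = bcc$cb  (last char: 'b')
  sorted[3] = c$cbbc  (last char: 'c')
  sorted[4] = cbbcc$  (last char: '$')
  sorted[5] = cc$cbb  (last char: 'b')
Last column: ccbc$b
Original string S is at sorted index 4

Answer: ccbc$b
4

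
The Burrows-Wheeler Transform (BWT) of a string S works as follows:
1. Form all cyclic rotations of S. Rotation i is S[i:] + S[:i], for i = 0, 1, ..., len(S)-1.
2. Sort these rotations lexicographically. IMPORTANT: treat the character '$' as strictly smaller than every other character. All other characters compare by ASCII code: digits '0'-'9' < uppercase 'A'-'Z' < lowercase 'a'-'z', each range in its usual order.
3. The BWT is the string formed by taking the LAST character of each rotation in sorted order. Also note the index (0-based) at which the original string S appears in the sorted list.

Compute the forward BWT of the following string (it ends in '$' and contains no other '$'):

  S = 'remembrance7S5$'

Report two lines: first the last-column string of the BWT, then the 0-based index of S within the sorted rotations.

All 15 rotations (rotation i = S[i:]+S[:i]):
  rot[0] = remembrance7S5$
  rot[1] = emembrance7S5$r
  rot[2] = membrance7S5$re
  rot[3] = embrance7S5$rem
  rot[4] = mbrance7S5$reme
  rot[5] = brance7S5$remem
  rot[6] = rance7S5$rememb
  rot[7] = ance7S5$remembr
  rot[8] = nce7S5$remembra
  rot[9] = ce7S5$remembran
  rot[10] = e7S5$remembranc
  rot[11] = 7S5$remembrance
  rot[12] = S5$remembrance7
  rot[13] = 5$remembrance7S
  rot[14] = $remembrance7S5
Sorted (with $ < everything):
  sorted[0] = $remembrance7S5  (last char: '5')
  sorted[1] = 5$remembrance7S  (last char: 'S')
  sorted[2] = 7S5$remembrance  (last char: 'e')
  sorted[3] = S5$remembrance7  (last char: '7')
  sorted[4] = ance7S5$remembr  (last char: 'r')
  sorted[5] = brance7S5$remem  (last char: 'm')
  sorted[6] = ce7S5$remembran  (last char: 'n')
  sorted[7] = e7S5$remembranc  (last char: 'c')
  sorted[8] = embrance7S5$rem  (last char: 'm')
  sorted[9] = emembrance7S5$r  (last char: 'r')
  sorted[10] = mbrance7S5$reme  (last char: 'e')
  sorted[11] = membrance7S5$re  (last char: 'e')
  sorted[12] = nce7S5$remembra  (last char: 'a')
  sorted[13] = rance7S5$rememb  (last char: 'b')
  sorted[14] = remembrance7S5$  (last char: '$')
Last column: 5Se7rmncmreeab$
Original string S is at sorted index 14

Answer: 5Se7rmncmreeab$
14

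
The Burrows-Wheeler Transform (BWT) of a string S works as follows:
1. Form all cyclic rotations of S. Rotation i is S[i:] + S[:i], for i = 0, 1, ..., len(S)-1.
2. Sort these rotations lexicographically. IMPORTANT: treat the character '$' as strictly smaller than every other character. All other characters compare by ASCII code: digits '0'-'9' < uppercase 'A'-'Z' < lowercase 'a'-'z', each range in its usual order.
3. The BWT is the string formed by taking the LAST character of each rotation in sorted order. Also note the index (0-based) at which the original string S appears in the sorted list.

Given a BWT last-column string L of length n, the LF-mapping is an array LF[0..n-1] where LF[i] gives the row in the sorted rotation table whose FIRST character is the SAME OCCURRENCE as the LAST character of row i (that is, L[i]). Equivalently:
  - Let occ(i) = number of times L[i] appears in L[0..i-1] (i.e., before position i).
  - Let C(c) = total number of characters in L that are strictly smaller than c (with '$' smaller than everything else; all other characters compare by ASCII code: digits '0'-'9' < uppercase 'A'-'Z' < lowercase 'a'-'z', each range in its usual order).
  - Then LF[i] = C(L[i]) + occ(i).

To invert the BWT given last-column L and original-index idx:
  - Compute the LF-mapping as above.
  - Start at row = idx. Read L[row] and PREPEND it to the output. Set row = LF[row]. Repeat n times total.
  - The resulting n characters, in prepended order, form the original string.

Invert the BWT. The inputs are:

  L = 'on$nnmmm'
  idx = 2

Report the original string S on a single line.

Answer: mnnmnmo$

Derivation:
LF mapping: 7 4 0 5 6 1 2 3
Walk LF starting at row 2, prepending L[row]:
  step 1: row=2, L[2]='$', prepend. Next row=LF[2]=0
  step 2: row=0, L[0]='o', prepend. Next row=LF[0]=7
  step 3: row=7, L[7]='m', prepend. Next row=LF[7]=3
  step 4: row=3, L[3]='n', prepend. Next row=LF[3]=5
  step 5: row=5, L[5]='m', prepend. Next row=LF[5]=1
  step 6: row=1, L[1]='n', prepend. Next row=LF[1]=4
  step 7: row=4, L[4]='n', prepend. Next row=LF[4]=6
  step 8: row=6, L[6]='m', prepend. Next row=LF[6]=2
Reversed output: mnnmnmo$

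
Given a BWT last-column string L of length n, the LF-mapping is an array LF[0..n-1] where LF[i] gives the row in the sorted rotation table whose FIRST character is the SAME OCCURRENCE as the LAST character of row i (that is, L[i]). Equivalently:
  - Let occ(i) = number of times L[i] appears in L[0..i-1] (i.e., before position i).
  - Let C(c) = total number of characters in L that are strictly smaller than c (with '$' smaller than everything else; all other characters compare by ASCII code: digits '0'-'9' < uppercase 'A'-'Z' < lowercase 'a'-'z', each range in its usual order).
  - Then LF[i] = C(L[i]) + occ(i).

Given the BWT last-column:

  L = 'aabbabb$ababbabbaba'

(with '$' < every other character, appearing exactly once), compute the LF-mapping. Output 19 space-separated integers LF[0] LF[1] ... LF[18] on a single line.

Answer: 1 2 9 10 3 11 12 0 4 13 5 14 15 6 16 17 7 18 8

Derivation:
Char counts: '$':1, 'a':8, 'b':10
C (first-col start): C('$')=0, C('a')=1, C('b')=9
L[0]='a': occ=0, LF[0]=C('a')+0=1+0=1
L[1]='a': occ=1, LF[1]=C('a')+1=1+1=2
L[2]='b': occ=0, LF[2]=C('b')+0=9+0=9
L[3]='b': occ=1, LF[3]=C('b')+1=9+1=10
L[4]='a': occ=2, LF[4]=C('a')+2=1+2=3
L[5]='b': occ=2, LF[5]=C('b')+2=9+2=11
L[6]='b': occ=3, LF[6]=C('b')+3=9+3=12
L[7]='$': occ=0, LF[7]=C('$')+0=0+0=0
L[8]='a': occ=3, LF[8]=C('a')+3=1+3=4
L[9]='b': occ=4, LF[9]=C('b')+4=9+4=13
L[10]='a': occ=4, LF[10]=C('a')+4=1+4=5
L[11]='b': occ=5, LF[11]=C('b')+5=9+5=14
L[12]='b': occ=6, LF[12]=C('b')+6=9+6=15
L[13]='a': occ=5, LF[13]=C('a')+5=1+5=6
L[14]='b': occ=7, LF[14]=C('b')+7=9+7=16
L[15]='b': occ=8, LF[15]=C('b')+8=9+8=17
L[16]='a': occ=6, LF[16]=C('a')+6=1+6=7
L[17]='b': occ=9, LF[17]=C('b')+9=9+9=18
L[18]='a': occ=7, LF[18]=C('a')+7=1+7=8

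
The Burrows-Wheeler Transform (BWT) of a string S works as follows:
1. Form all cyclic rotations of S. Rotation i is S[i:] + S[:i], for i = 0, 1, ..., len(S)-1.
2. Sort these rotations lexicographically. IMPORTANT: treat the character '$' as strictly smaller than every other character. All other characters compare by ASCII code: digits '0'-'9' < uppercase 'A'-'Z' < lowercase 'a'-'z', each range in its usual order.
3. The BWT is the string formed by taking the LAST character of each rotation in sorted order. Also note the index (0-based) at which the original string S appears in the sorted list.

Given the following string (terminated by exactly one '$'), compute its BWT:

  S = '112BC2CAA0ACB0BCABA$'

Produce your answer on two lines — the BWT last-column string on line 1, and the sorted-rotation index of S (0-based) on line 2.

All 20 rotations (rotation i = S[i:]+S[:i]):
  rot[0] = 112BC2CAA0ACB0BCABA$
  rot[1] = 12BC2CAA0ACB0BCABA$1
  rot[2] = 2BC2CAA0ACB0BCABA$11
  rot[3] = BC2CAA0ACB0BCABA$112
  rot[4] = C2CAA0ACB0BCABA$112B
  rot[5] = 2CAA0ACB0BCABA$112BC
  rot[6] = CAA0ACB0BCABA$112BC2
  rot[7] = AA0ACB0BCABA$112BC2C
  rot[8] = A0ACB0BCABA$112BC2CA
  rot[9] = 0ACB0BCABA$112BC2CAA
  rot[10] = ACB0BCABA$112BC2CAA0
  rot[11] = CB0BCABA$112BC2CAA0A
  rot[12] = B0BCABA$112BC2CAA0AC
  rot[13] = 0BCABA$112BC2CAA0ACB
  rot[14] = BCABA$112BC2CAA0ACB0
  rot[15] = CABA$112BC2CAA0ACB0B
  rot[16] = ABA$112BC2CAA0ACB0BC
  rot[17] = BA$112BC2CAA0ACB0BCA
  rot[18] = A$112BC2CAA0ACB0BCAB
  rot[19] = $112BC2CAA0ACB0BCABA
Sorted (with $ < everything):
  sorted[0] = $112BC2CAA0ACB0BCABA  (last char: 'A')
  sorted[1] = 0ACB0BCABA$112BC2CAA  (last char: 'A')
  sorted[2] = 0BCABA$112BC2CAA0ACB  (last char: 'B')
  sorted[3] = 112BC2CAA0ACB0BCABA$  (last char: '$')
  sorted[4] = 12BC2CAA0ACB0BCABA$1  (last char: '1')
  sorted[5] = 2BC2CAA0ACB0BCABA$11  (last char: '1')
  sorted[6] = 2CAA0ACB0BCABA$112BC  (last char: 'C')
  sorted[7] = A$112BC2CAA0ACB0BCAB  (last char: 'B')
  sorted[8] = A0ACB0BCABA$112BC2CA  (last char: 'A')
  sorted[9] = AA0ACB0BCABA$112BC2C  (last char: 'C')
  sorted[10] = ABA$112BC2CAA0ACB0BC  (last char: 'C')
  sorted[11] = ACB0BCABA$112BC2CAA0  (last char: '0')
  sorted[12] = B0BCABA$112BC2CAA0AC  (last char: 'C')
  sorted[13] = BA$112BC2CAA0ACB0BCA  (last char: 'A')
  sorted[14] = BC2CAA0ACB0BCABA$112  (last char: '2')
  sorted[15] = BCABA$112BC2CAA0ACB0  (last char: '0')
  sorted[16] = C2CAA0ACB0BCABA$112B  (last char: 'B')
  sorted[17] = CAA0ACB0BCABA$112BC2  (last char: '2')
  sorted[18] = CABA$112BC2CAA0ACB0B  (last char: 'B')
  sorted[19] = CB0BCABA$112BC2CAA0A  (last char: 'A')
Last column: AAB$11CBACC0CA20B2BA
Original string S is at sorted index 3

Answer: AAB$11CBACC0CA20B2BA
3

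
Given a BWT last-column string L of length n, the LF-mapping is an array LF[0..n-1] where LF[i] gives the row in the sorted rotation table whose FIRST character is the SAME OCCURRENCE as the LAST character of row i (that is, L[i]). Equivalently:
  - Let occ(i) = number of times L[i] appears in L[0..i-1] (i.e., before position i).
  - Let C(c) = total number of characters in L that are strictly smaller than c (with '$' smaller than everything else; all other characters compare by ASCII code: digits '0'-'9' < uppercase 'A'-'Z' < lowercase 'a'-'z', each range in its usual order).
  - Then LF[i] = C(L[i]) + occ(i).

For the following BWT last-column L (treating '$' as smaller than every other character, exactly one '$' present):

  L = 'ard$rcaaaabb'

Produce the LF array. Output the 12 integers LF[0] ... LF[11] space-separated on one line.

Char counts: '$':1, 'a':5, 'b':2, 'c':1, 'd':1, 'r':2
C (first-col start): C('$')=0, C('a')=1, C('b')=6, C('c')=8, C('d')=9, C('r')=10
L[0]='a': occ=0, LF[0]=C('a')+0=1+0=1
L[1]='r': occ=0, LF[1]=C('r')+0=10+0=10
L[2]='d': occ=0, LF[2]=C('d')+0=9+0=9
L[3]='$': occ=0, LF[3]=C('$')+0=0+0=0
L[4]='r': occ=1, LF[4]=C('r')+1=10+1=11
L[5]='c': occ=0, LF[5]=C('c')+0=8+0=8
L[6]='a': occ=1, LF[6]=C('a')+1=1+1=2
L[7]='a': occ=2, LF[7]=C('a')+2=1+2=3
L[8]='a': occ=3, LF[8]=C('a')+3=1+3=4
L[9]='a': occ=4, LF[9]=C('a')+4=1+4=5
L[10]='b': occ=0, LF[10]=C('b')+0=6+0=6
L[11]='b': occ=1, LF[11]=C('b')+1=6+1=7

Answer: 1 10 9 0 11 8 2 3 4 5 6 7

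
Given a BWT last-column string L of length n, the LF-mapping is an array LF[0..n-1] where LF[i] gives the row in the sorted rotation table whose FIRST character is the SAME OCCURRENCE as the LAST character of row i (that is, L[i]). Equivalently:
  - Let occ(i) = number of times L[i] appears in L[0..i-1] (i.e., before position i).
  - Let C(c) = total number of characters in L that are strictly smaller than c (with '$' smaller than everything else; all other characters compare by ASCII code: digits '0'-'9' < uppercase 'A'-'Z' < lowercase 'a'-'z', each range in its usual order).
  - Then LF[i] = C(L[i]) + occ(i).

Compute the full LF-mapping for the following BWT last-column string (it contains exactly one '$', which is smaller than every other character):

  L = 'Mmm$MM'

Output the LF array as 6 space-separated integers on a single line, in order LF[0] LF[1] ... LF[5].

Char counts: '$':1, 'M':3, 'm':2
C (first-col start): C('$')=0, C('M')=1, C('m')=4
L[0]='M': occ=0, LF[0]=C('M')+0=1+0=1
L[1]='m': occ=0, LF[1]=C('m')+0=4+0=4
L[2]='m': occ=1, LF[2]=C('m')+1=4+1=5
L[3]='$': occ=0, LF[3]=C('$')+0=0+0=0
L[4]='M': occ=1, LF[4]=C('M')+1=1+1=2
L[5]='M': occ=2, LF[5]=C('M')+2=1+2=3

Answer: 1 4 5 0 2 3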